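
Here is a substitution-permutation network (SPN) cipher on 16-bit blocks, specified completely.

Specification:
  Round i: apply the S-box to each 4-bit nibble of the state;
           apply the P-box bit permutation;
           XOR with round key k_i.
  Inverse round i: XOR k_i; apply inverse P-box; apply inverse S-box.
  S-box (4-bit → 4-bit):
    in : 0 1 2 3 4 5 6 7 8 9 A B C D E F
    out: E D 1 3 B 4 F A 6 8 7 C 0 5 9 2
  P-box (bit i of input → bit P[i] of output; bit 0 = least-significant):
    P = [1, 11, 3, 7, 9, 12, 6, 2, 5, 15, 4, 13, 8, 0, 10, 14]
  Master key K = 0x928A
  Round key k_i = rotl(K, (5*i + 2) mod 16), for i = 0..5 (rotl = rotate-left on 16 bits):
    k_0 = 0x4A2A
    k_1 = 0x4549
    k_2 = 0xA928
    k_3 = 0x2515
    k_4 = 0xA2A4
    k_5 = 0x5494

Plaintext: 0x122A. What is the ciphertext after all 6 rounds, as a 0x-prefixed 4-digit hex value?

0xDA26

s_0 = plaintext = 0x122A
s_1 = Round(s_0, k_0) = 0x0500
s_2 = Round(s_1, k_1) = 0x1994
s_3 = Round(s_2, k_2) = 0xC4AE
s_4 = Round(s_3, k_3) = 0x97F7
s_5 = Round(s_4, k_4) = 0x5A24
s_6 = Round(s_5, k_5) = 0xDA26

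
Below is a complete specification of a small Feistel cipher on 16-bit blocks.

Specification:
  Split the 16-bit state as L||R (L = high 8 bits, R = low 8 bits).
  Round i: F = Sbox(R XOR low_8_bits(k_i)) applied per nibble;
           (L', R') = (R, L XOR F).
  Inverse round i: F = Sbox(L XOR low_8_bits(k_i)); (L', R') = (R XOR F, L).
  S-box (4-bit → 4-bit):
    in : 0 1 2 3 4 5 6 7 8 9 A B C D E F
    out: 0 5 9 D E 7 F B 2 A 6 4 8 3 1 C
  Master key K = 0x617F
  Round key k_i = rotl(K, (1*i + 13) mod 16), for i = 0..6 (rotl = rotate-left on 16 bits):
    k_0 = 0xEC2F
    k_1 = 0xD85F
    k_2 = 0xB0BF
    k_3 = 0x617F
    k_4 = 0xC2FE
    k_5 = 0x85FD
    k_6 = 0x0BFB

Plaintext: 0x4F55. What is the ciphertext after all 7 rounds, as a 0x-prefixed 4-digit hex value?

s_0 = plaintext = 0x4F55
s_1 = Round(s_0, k_0) = 0x55F9
s_2 = Round(s_1, k_1) = 0xF93A
s_3 = Round(s_2, k_2) = 0x3ADE
s_4 = Round(s_3, k_3) = 0xDE5F
s_5 = Round(s_4, k_4) = 0x5FBB
s_6 = Round(s_5, k_5) = 0xBBB0
s_7 = Round(s_6, k_6) = 0xB05F

0xB05F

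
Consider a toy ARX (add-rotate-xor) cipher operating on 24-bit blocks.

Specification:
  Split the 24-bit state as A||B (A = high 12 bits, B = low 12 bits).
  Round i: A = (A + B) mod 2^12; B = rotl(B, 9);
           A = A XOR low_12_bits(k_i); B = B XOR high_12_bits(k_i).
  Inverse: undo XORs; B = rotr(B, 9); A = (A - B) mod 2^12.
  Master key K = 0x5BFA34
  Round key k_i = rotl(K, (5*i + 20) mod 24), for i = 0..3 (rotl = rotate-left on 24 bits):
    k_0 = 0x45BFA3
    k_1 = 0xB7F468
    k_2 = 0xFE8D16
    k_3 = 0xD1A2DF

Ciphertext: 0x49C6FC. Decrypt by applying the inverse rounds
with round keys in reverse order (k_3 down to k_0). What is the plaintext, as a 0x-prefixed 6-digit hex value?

s_0 = ciphertext = 0x49C6FC
s_1 = InvRound(s_0, k_3) = 0x70EF35
s_2 = InvRound(s_1, k_2) = 0x3306E8
s_3 = InvRound(s_2, k_1) = 0xA9ACBE
s_4 = InvRound(s_3, k_0) = 0xE0D72C

0xE0D72C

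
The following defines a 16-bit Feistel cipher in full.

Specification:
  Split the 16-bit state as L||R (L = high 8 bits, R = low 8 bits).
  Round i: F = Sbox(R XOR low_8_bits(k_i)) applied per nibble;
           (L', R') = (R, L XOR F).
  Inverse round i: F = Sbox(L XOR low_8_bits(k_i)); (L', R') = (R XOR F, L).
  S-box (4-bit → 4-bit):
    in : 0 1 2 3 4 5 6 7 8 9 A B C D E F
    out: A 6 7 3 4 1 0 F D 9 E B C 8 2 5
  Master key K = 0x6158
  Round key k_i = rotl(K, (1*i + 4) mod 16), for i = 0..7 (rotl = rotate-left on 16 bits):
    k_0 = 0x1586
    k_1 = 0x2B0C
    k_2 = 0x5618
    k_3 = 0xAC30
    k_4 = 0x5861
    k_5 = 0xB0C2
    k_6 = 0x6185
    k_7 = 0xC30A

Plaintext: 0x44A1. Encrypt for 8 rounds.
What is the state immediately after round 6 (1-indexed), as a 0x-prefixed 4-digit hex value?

s_0 = plaintext = 0x44A1
s_1 = Round(s_0, k_0) = 0xA13B
s_2 = Round(s_1, k_1) = 0x3B9E
s_3 = Round(s_2, k_2) = 0x9EEB
s_4 = Round(s_3, k_3) = 0xEB15
s_5 = Round(s_4, k_4) = 0x151F
s_6 = Round(s_5, k_5) = 0x1F9D
s_7 = Round(s_6, k_6) = 0x9D72
s_8 = Round(s_7, k_7) = 0x7260

0x1F9D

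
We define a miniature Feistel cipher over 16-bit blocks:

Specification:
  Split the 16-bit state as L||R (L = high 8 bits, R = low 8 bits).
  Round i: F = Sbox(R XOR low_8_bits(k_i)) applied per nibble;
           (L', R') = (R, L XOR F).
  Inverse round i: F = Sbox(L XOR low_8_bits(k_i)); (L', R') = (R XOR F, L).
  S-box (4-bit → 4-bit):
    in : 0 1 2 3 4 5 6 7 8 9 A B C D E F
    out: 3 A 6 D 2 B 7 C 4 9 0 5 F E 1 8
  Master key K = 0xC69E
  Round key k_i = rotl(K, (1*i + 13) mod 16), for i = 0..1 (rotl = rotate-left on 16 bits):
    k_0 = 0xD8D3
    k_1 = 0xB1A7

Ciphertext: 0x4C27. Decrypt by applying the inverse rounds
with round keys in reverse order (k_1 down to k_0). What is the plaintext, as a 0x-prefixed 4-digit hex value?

s_0 = ciphertext = 0x4C27
s_1 = InvRound(s_0, k_1) = 0x324C
s_2 = InvRound(s_1, k_0) = 0x5632

0x5632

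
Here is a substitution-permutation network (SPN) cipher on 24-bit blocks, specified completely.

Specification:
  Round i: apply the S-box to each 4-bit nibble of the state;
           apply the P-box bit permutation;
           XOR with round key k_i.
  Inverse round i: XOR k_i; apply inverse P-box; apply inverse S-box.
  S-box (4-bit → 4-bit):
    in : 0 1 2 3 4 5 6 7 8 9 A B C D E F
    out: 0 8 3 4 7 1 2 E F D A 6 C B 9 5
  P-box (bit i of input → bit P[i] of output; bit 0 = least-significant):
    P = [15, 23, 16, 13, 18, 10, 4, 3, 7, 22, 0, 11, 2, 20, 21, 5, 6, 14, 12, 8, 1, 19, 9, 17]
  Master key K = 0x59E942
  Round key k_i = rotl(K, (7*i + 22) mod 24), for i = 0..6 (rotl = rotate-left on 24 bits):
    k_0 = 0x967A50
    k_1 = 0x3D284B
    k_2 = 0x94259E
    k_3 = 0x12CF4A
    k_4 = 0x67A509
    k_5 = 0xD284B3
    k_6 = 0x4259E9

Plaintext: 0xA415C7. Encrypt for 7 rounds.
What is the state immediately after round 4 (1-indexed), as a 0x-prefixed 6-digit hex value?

s_0 = plaintext = 0xA415C7
s_1 = Round(s_0, k_0) = 0x1D0AA8
s_2 = Round(s_1, k_1) = 0xFEC503
s_3 = Round(s_2, k_2) = 0xB5267C
s_4 = Round(s_3, k_3) = 0x4BE916
s_5 = Round(s_4, k_4) = 0xEFFFA6
s_6 = Round(s_5, k_5) = 0x70907C
s_7 = Round(s_6, k_6) = 0x697FD5

0x4BE916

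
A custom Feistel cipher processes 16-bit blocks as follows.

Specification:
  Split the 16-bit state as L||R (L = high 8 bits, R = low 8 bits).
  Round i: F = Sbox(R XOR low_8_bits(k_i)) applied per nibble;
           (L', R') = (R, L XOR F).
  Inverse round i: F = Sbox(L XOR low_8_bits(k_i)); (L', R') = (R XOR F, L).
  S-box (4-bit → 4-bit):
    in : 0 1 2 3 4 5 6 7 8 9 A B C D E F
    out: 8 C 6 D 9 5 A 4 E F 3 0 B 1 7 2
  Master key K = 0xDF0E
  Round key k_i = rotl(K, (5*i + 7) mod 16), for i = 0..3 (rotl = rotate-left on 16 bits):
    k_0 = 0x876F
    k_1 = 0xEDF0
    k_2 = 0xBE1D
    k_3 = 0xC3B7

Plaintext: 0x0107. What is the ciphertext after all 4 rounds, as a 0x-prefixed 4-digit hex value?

s_0 = plaintext = 0x0107
s_1 = Round(s_0, k_0) = 0x07AF
s_2 = Round(s_1, k_1) = 0xAF55
s_3 = Round(s_2, k_2) = 0x5531
s_4 = Round(s_3, k_3) = 0x31BF

0x31BF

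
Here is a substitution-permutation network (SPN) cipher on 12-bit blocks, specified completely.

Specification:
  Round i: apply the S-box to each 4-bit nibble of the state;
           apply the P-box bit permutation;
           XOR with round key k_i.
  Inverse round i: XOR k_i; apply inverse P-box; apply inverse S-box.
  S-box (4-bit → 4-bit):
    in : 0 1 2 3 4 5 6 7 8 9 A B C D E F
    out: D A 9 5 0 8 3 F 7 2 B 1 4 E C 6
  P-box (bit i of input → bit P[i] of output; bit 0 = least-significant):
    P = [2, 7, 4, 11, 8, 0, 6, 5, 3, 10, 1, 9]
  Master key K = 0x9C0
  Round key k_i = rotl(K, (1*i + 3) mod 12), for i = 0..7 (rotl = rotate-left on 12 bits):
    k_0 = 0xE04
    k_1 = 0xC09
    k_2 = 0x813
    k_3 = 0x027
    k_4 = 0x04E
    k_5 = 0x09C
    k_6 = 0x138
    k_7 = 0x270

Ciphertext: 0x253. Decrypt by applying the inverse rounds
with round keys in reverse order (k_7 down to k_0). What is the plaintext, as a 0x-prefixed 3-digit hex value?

s_0 = ciphertext = 0x253
s_1 = InvRound(s_0, k_7) = 0xC14
s_2 = InvRound(s_1, k_6) = 0x622
s_3 = InvRound(s_2, k_5) = 0x758
s_4 = InvRound(s_3, k_4) = 0xDB3
s_5 = InvRound(s_4, k_3) = 0x9B7
s_6 = InvRound(s_5, k_2) = 0x426
s_7 = InvRound(s_6, k_1) = 0x312
s_8 = InvRound(s_7, k_0) = 0xFB0

0xFB0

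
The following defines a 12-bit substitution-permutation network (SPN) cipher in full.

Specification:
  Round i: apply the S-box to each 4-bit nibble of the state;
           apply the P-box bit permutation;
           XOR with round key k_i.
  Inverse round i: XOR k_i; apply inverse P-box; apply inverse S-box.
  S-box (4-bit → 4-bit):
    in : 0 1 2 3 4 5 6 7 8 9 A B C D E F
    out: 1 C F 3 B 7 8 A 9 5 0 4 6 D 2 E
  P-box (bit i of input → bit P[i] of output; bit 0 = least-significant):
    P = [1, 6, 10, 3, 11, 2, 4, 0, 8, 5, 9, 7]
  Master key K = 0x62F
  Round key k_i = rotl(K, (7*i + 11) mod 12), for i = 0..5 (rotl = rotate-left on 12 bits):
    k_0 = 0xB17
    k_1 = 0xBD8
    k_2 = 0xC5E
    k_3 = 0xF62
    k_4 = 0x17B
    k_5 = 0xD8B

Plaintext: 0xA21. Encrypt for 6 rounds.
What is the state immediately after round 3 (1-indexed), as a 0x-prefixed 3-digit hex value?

s_0 = plaintext = 0xA21
s_1 = Round(s_0, k_0) = 0x70A
s_2 = Round(s_1, k_1) = 0x378
s_3 = Round(s_2, k_2) = 0xD71
s_4 = Round(s_3, k_3) = 0x8EF
s_5 = Round(s_4, k_4) = 0x4B7
s_6 = Round(s_5, k_5) = 0xC73

0xD71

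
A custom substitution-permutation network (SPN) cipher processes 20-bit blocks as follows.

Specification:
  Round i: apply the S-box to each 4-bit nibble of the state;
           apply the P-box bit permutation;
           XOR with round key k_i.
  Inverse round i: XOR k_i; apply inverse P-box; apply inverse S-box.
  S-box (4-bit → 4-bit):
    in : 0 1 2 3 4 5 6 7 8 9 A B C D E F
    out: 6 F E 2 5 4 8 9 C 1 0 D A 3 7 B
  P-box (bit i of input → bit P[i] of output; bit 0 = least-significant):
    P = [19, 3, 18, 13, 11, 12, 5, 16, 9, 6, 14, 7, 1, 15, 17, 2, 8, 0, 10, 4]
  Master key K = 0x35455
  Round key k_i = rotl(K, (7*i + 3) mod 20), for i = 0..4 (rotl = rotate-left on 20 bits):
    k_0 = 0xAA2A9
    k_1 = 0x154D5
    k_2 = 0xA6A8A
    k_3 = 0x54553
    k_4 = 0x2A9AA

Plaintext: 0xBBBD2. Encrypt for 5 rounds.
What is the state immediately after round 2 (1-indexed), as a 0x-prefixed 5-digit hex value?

s_0 = plaintext = 0xBBBD2
s_1 = Round(s_0, k_0) = 0xCDD37
s_2 = Round(s_1, k_1) = 0x9E686
s_3 = Round(s_2, k_2) = 0x9CB28
s_4 = Round(s_3, k_3) = 0x0B6F7
s_5 = Round(s_4, k_4) = 0x9952D

0x9E686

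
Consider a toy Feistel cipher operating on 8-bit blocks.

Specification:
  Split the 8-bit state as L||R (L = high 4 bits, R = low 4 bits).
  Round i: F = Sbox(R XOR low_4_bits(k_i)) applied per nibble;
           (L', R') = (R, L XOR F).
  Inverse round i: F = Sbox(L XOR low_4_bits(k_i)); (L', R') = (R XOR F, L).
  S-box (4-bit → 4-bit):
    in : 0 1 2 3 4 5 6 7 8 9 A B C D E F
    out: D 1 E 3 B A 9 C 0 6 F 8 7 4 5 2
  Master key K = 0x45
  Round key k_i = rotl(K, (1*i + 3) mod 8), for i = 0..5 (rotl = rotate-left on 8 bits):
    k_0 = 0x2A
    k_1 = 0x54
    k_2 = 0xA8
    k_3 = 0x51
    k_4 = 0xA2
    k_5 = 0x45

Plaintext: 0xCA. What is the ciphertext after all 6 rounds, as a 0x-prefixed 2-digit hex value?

s_0 = plaintext = 0xCA
s_1 = Round(s_0, k_0) = 0xA1
s_2 = Round(s_1, k_1) = 0x10
s_3 = Round(s_2, k_2) = 0x01
s_4 = Round(s_3, k_3) = 0x1D
s_5 = Round(s_4, k_4) = 0xD3
s_6 = Round(s_5, k_5) = 0x34

0x34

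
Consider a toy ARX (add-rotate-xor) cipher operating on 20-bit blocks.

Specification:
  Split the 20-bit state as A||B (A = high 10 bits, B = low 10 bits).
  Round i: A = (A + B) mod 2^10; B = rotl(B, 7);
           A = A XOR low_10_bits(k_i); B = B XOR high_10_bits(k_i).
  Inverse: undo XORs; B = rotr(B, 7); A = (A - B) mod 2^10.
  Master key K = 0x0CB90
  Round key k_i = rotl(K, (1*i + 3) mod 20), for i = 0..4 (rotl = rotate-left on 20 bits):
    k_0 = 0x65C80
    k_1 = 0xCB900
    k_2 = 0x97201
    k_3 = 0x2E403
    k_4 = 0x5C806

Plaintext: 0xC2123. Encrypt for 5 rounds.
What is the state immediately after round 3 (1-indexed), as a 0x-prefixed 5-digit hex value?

0xA1E09

s_0 = plaintext = 0xC2123
s_1 = Round(s_0, k_0) = 0x2AC33
s_2 = Round(s_1, k_1) = 0x77AA8
s_3 = Round(s_2, k_2) = 0xA1E09
s_4 = Round(s_3, k_3) = 0x24C78
s_5 = Round(s_4, k_4) = 0x4357D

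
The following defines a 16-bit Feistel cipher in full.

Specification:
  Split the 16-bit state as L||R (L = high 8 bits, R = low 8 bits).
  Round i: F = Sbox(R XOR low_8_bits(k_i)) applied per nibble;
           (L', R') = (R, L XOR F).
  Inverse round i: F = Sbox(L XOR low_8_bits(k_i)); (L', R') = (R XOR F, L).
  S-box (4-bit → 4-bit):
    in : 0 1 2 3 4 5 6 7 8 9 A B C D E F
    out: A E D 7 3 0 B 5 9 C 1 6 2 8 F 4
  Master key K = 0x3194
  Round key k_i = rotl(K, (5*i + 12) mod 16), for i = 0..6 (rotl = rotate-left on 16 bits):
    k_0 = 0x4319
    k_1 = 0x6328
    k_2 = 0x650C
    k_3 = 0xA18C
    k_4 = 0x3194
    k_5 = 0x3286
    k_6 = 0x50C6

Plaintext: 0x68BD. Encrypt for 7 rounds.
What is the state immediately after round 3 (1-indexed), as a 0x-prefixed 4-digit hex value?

s_0 = plaintext = 0x68BD
s_1 = Round(s_0, k_0) = 0xBD7B
s_2 = Round(s_1, k_1) = 0x7BBA
s_3 = Round(s_2, k_2) = 0xBA10
s_4 = Round(s_3, k_3) = 0x1078
s_5 = Round(s_4, k_4) = 0x78E2
s_6 = Round(s_5, k_5) = 0xE2CB
s_7 = Round(s_6, k_6) = 0xCB4A

0xBA10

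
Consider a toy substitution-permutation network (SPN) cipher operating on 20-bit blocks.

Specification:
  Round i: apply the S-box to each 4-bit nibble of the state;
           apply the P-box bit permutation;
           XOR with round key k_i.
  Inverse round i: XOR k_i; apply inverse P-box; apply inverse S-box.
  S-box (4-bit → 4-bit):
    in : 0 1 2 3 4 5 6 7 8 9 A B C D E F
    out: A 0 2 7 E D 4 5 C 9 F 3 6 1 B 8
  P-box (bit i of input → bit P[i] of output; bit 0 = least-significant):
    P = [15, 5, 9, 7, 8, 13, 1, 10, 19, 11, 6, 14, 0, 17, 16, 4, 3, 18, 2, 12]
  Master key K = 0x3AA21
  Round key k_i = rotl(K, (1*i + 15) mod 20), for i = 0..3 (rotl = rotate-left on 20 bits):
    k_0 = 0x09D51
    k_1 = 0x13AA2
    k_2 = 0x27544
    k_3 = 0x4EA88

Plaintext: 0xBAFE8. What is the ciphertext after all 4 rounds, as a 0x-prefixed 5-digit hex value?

s_0 = plaintext = 0xBAFE8
s_1 = Round(s_0, k_0) = 0x7FAC8
s_2 = Round(s_1, k_1) = 0x9507C
s_3 = Round(s_2, k_2) = 0x32E7F
s_4 = Round(s_3, k_3) = 0xAA306

0xAA306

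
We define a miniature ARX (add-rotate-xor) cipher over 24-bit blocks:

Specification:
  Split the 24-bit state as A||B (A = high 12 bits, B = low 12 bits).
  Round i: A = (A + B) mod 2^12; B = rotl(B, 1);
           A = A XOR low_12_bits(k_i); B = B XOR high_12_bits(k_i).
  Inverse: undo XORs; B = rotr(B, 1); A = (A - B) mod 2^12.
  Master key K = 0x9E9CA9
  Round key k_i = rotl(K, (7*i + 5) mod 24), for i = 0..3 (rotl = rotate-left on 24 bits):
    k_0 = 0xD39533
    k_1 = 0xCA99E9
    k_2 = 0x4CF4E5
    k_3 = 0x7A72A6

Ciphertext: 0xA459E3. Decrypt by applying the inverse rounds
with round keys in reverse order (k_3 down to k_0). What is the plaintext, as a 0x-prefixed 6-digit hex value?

0x9603CB

s_0 = ciphertext = 0xA459E3
s_1 = InvRound(s_0, k_3) = 0x1C1722
s_2 = InvRound(s_1, k_2) = 0xB2E9F6
s_3 = InvRound(s_2, k_1) = 0x818AAF
s_4 = InvRound(s_3, k_0) = 0x9603CB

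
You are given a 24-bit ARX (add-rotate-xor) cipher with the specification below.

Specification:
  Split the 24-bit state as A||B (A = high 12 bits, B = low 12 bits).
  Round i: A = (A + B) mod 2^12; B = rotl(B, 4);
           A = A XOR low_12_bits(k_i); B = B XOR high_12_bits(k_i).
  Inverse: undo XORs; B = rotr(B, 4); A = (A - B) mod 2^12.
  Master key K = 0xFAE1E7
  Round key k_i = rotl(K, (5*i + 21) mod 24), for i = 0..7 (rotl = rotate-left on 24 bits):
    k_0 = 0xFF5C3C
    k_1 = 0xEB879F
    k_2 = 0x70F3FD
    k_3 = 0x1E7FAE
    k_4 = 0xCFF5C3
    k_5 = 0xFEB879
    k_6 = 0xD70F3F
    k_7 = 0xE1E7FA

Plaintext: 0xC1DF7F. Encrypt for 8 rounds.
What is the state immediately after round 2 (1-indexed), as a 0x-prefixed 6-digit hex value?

0x835E10

s_0 = plaintext = 0xC1DF7F
s_1 = Round(s_0, k_0) = 0x7A080A
s_2 = Round(s_1, k_1) = 0x835E10
s_3 = Round(s_2, k_2) = 0x5B8601
s_4 = Round(s_3, k_3) = 0x4171F1
s_5 = Round(s_4, k_4) = 0x3CB3EE
s_6 = Round(s_5, k_5) = 0xFC0108
s_7 = Round(s_6, k_6) = 0xFF7DF1
s_8 = Round(s_7, k_7) = 0xA12103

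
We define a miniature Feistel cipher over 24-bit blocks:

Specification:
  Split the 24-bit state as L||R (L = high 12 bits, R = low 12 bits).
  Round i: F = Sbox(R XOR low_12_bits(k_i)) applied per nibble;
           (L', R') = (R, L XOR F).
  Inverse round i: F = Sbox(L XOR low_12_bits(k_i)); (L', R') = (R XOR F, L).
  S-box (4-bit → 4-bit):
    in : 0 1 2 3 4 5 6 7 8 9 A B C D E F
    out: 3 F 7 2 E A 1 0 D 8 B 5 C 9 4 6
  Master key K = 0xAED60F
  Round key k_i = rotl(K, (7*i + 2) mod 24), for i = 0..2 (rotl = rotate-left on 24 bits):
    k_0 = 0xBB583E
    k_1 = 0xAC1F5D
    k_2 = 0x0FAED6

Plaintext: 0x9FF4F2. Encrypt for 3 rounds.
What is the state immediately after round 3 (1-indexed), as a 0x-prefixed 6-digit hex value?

s_0 = plaintext = 0x9FF4F2
s_1 = Round(s_0, k_0) = 0x4F2533
s_2 = Round(s_1, k_1) = 0x533FE6
s_3 = Round(s_2, k_2) = 0xFE6A10

0xFE6A10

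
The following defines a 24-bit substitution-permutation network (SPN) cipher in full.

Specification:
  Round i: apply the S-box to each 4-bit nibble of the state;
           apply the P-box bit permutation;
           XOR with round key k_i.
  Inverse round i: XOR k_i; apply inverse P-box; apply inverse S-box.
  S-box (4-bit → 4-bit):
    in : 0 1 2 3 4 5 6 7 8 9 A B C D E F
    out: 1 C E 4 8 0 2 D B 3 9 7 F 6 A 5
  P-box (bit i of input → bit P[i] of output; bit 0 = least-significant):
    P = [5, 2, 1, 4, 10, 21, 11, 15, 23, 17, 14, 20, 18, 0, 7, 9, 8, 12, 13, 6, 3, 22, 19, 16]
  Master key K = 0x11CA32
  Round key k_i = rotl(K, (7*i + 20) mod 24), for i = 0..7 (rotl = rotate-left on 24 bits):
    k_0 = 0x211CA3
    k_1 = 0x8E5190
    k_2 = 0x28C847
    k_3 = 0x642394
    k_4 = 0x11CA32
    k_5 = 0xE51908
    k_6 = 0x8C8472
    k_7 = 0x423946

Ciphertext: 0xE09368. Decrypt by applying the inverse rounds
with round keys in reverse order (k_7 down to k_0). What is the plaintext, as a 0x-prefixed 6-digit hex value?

0x642951

s_0 = ciphertext = 0xE09368
s_1 = InvRound(s_0, k_7) = 0x03492B
s_2 = InvRound(s_1, k_6) = 0x7A9B74
s_3 = InvRound(s_2, k_5) = 0x74A848
s_4 = InvRound(s_3, k_4) = 0x81A367
s_5 = InvRound(s_4, k_3) = 0xE4B0E7
s_6 = InvRound(s_5, k_2) = 0xDDFF30
s_7 = InvRound(s_6, k_1) = 0xE31E70
s_8 = InvRound(s_7, k_0) = 0x642951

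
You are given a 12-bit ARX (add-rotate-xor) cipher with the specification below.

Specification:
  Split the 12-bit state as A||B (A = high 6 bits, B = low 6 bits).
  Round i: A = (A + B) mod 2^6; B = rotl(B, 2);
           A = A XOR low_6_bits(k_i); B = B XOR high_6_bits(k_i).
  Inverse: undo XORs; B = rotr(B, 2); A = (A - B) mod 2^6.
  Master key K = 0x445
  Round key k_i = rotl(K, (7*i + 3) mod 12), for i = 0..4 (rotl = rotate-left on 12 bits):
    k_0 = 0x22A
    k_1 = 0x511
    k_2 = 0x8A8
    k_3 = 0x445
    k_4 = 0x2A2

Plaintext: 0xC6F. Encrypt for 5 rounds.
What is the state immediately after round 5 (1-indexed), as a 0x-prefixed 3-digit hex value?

s_0 = plaintext = 0xC6F
s_1 = Round(s_0, k_0) = 0x2B6
s_2 = Round(s_1, k_1) = 0x44F
s_3 = Round(s_2, k_2) = 0x21E
s_4 = Round(s_3, k_3) = 0x8E8
s_5 = Round(s_4, k_4) = 0xA68

0xA68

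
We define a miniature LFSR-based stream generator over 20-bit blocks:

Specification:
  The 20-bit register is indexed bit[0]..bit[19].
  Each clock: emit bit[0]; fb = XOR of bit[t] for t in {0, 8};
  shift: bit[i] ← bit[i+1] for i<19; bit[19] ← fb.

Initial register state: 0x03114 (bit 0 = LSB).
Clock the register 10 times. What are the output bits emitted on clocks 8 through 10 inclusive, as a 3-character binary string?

reg_0 = 0x03114
clock 1: out=0, reg = 0x8188A
clock 2: out=0, reg = 0x40C45
clock 3: out=1, reg = 0xA0622
clock 4: out=0, reg = 0x50311
clock 5: out=1, reg = 0x28188
clock 6: out=0, reg = 0x940C4
clock 7: out=0, reg = 0x4A062
clock 8: out=0, reg = 0x25031
clock 9: out=1, reg = 0x92818
clock 10: out=0, reg = 0x4940C

010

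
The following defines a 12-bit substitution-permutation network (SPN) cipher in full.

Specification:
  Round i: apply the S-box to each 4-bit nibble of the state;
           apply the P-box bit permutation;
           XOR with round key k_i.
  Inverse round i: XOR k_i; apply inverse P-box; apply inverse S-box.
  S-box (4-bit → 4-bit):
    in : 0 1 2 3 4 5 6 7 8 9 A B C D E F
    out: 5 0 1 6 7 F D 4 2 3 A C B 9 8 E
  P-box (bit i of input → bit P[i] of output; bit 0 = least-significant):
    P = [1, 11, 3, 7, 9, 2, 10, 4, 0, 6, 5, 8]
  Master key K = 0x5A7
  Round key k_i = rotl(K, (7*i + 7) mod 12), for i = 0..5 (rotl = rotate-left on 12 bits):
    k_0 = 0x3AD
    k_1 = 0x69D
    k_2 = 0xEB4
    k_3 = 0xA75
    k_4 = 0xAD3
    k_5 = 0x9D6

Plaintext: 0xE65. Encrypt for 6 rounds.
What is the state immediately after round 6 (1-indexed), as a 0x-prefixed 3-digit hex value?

s_0 = plaintext = 0xE65
s_1 = Round(s_0, k_0) = 0xC37
s_2 = Round(s_1, k_1) = 0x3D0
s_3 = Round(s_2, k_2) = 0xCCE
s_4 = Round(s_3, k_3) = 0x9A0
s_5 = Round(s_4, k_4) = 0xA8C
s_6 = Round(s_5, k_5) = 0x010

0x010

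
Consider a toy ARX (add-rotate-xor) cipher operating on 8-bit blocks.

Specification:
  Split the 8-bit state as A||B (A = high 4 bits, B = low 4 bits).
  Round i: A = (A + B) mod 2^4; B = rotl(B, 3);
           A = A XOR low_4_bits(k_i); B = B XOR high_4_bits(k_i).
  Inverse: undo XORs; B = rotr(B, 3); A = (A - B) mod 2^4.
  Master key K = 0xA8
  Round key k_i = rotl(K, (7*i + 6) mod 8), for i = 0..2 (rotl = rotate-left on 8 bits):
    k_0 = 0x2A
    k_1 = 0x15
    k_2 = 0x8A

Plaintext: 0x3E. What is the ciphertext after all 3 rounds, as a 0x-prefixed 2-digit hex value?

s_0 = plaintext = 0x3E
s_1 = Round(s_0, k_0) = 0xB5
s_2 = Round(s_1, k_1) = 0x5B
s_3 = Round(s_2, k_2) = 0xA5

0xA5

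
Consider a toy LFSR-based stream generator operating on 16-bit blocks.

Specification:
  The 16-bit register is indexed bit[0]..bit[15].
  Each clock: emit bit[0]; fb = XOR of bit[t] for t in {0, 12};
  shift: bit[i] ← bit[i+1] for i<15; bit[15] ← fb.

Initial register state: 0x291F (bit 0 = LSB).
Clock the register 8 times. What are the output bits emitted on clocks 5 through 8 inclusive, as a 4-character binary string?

reg_0 = 0x291F
clock 1: out=1, reg = 0x948F
clock 2: out=1, reg = 0x4A47
clock 3: out=1, reg = 0xA523
clock 4: out=1, reg = 0xD291
clock 5: out=1, reg = 0x6948
clock 6: out=0, reg = 0x34A4
clock 7: out=0, reg = 0x9A52
clock 8: out=0, reg = 0xCD29

1000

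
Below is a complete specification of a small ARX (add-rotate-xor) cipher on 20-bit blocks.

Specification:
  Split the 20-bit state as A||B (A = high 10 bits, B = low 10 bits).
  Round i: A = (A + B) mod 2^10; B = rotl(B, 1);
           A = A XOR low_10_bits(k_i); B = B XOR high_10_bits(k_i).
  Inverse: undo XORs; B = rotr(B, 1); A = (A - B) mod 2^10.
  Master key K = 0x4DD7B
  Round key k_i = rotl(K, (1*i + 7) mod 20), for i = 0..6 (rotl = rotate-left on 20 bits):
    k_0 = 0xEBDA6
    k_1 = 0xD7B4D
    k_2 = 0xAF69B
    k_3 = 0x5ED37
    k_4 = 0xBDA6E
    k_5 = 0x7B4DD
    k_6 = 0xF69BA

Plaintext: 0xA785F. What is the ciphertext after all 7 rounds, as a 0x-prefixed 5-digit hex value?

s_0 = plaintext = 0xA785F
s_1 = Round(s_0, k_0) = 0xD6F11
s_2 = Round(s_1, k_1) = 0x4857D
s_3 = Round(s_2, k_2) = 0x01447
s_4 = Round(s_3, k_3) = 0x5EDF5
s_5 = Round(s_4, k_4) = 0x4791C
s_6 = Round(s_5, k_5) = 0xB9FD5
s_7 = Round(s_6, k_6) = 0xC1871

0xC1871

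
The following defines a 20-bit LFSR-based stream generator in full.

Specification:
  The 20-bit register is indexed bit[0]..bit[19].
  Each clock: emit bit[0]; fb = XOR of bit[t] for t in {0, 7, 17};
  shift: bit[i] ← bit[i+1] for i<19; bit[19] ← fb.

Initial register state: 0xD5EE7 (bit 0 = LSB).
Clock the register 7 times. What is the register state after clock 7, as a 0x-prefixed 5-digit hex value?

reg_0 = 0xD5EE7
clock 1: out=1, reg = 0x6AF73
clock 2: out=1, reg = 0x357B9
clock 3: out=1, reg = 0x9ABDC
clock 4: out=0, reg = 0xCD5EE
clock 5: out=0, reg = 0xE6AF7
clock 6: out=1, reg = 0xF357B
clock 7: out=1, reg = 0x79ABD

0x79ABD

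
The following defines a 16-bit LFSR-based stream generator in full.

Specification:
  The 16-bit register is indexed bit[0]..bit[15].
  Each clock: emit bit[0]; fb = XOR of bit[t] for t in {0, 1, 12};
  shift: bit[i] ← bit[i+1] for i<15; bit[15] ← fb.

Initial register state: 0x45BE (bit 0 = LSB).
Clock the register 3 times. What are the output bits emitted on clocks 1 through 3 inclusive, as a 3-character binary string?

011

reg_0 = 0x45BE
clock 1: out=0, reg = 0xA2DF
clock 2: out=1, reg = 0x516F
clock 3: out=1, reg = 0xA8B7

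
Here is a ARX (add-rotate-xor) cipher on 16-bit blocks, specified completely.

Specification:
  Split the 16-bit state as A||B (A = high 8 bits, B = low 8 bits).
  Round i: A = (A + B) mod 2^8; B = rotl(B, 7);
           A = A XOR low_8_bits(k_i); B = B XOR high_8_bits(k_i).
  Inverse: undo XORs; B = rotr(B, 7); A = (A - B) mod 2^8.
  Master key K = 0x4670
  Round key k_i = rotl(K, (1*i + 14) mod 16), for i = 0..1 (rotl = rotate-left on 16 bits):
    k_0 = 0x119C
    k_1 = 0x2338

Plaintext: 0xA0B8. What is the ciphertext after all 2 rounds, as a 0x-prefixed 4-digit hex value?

0x2985

s_0 = plaintext = 0xA0B8
s_1 = Round(s_0, k_0) = 0xC44D
s_2 = Round(s_1, k_1) = 0x2985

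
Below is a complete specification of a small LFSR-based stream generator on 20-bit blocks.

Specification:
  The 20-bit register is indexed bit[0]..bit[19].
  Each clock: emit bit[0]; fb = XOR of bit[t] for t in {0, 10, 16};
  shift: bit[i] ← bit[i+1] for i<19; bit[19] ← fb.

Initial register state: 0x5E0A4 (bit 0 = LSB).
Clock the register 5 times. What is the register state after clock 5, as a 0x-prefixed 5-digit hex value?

0x4AF05

reg_0 = 0x5E0A4
clock 1: out=0, reg = 0xAF052
clock 2: out=0, reg = 0x57829
clock 3: out=1, reg = 0x2BC14
clock 4: out=0, reg = 0x95E0A
clock 5: out=0, reg = 0x4AF05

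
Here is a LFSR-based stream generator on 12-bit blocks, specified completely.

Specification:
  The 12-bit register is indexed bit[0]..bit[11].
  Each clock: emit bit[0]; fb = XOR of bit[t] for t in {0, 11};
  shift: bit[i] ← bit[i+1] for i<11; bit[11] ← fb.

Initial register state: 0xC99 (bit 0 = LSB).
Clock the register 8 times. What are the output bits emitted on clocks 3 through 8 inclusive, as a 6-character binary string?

reg_0 = 0xC99
clock 1: out=1, reg = 0x64C
clock 2: out=0, reg = 0x326
clock 3: out=0, reg = 0x193
clock 4: out=1, reg = 0x8C9
clock 5: out=1, reg = 0x464
clock 6: out=0, reg = 0x232
clock 7: out=0, reg = 0x119
clock 8: out=1, reg = 0x88C

011001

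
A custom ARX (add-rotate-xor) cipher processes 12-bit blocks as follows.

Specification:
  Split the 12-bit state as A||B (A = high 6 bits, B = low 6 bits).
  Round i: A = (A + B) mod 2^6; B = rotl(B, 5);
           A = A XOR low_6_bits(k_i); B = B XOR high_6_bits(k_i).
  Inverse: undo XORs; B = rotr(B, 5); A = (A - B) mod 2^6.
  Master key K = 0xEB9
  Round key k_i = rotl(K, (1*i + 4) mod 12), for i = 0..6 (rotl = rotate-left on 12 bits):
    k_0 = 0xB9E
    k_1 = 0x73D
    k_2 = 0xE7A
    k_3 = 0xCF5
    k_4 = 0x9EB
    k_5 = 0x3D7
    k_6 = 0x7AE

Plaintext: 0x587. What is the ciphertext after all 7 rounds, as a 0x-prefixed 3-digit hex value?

0x20C

s_0 = plaintext = 0x587
s_1 = Round(s_0, k_0) = 0x0CD
s_2 = Round(s_1, k_1) = 0xB7A
s_3 = Round(s_2, k_2) = 0x764
s_4 = Round(s_3, k_3) = 0xD21
s_5 = Round(s_4, k_4) = 0xF97
s_6 = Round(s_5, k_5) = 0x0A4
s_7 = Round(s_6, k_6) = 0x20C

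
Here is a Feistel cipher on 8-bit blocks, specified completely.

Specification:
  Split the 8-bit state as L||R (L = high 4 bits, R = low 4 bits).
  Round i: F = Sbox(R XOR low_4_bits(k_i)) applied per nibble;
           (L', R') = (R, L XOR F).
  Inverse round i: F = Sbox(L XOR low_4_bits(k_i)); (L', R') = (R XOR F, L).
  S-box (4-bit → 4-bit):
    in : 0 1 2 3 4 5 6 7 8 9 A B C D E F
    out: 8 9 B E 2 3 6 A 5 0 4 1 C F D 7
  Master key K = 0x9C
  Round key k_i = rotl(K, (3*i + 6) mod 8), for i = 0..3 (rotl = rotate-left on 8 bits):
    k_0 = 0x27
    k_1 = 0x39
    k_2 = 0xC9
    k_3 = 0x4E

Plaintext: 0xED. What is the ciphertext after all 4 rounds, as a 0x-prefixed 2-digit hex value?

0xEB

s_0 = plaintext = 0xED
s_1 = Round(s_0, k_0) = 0xDA
s_2 = Round(s_1, k_1) = 0xA3
s_3 = Round(s_2, k_2) = 0x3E
s_4 = Round(s_3, k_3) = 0xEB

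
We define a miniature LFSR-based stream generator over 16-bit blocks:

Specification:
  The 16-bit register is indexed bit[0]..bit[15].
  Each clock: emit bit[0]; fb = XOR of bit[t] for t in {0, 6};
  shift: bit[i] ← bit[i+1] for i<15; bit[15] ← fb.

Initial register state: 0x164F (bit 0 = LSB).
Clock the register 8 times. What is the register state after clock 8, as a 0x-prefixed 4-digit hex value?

0x1616

reg_0 = 0x164F
clock 1: out=1, reg = 0x0B27
clock 2: out=1, reg = 0x8593
clock 3: out=1, reg = 0xC2C9
clock 4: out=1, reg = 0x6164
clock 5: out=0, reg = 0xB0B2
clock 6: out=0, reg = 0x5859
clock 7: out=1, reg = 0x2C2C
clock 8: out=0, reg = 0x1616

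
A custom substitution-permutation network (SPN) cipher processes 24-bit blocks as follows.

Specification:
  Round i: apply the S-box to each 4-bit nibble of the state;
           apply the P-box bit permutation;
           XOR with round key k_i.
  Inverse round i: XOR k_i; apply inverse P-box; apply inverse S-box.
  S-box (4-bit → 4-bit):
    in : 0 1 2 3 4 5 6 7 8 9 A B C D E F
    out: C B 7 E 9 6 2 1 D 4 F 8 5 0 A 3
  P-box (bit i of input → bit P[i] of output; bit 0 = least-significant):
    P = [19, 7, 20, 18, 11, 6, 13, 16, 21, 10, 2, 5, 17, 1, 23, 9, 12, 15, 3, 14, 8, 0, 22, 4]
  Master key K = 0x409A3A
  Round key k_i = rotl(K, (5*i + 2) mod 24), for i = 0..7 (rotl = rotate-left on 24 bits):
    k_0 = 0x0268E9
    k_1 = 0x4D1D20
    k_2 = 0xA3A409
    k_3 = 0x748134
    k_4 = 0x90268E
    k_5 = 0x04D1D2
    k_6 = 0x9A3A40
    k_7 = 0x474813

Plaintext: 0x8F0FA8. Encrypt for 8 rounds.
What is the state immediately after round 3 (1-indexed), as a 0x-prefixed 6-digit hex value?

s_0 = plaintext = 0x8F0FA8
s_1 = Round(s_0, k_0) = 0xFFD7B9
s_2 = Round(s_1, k_1) = 0x7C8C21
s_3 = Round(s_2, k_2) = 0x0D9FC5
s_4 = Round(s_3, k_3) = 0x84ADA4
s_5 = Round(s_4, k_4) = 0x5F5DDC
s_6 = Round(s_5, k_5) = 0xDC41D1
s_7 = Round(s_6, k_6) = 0xB42CE8
s_8 = Round(s_7, k_7) = 0xF81845

0x0D9FC5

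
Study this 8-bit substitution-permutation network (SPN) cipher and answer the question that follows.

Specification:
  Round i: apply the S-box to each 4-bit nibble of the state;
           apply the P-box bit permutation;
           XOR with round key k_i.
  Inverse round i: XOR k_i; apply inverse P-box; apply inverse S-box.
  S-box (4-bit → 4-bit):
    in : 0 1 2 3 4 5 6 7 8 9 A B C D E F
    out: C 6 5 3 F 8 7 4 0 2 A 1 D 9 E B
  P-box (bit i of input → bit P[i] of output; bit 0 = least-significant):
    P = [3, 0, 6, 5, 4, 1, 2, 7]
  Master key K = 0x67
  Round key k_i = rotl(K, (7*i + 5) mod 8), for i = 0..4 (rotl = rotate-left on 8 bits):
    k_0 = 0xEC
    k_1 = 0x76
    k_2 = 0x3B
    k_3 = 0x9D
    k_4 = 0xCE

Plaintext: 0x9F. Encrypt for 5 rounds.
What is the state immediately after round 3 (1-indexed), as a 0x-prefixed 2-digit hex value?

s_0 = plaintext = 0x9F
s_1 = Round(s_0, k_0) = 0xC7
s_2 = Round(s_1, k_1) = 0xA2
s_3 = Round(s_2, k_2) = 0xF1
s_4 = Round(s_3, k_3) = 0x4E
s_5 = Round(s_4, k_4) = 0x39

0xF1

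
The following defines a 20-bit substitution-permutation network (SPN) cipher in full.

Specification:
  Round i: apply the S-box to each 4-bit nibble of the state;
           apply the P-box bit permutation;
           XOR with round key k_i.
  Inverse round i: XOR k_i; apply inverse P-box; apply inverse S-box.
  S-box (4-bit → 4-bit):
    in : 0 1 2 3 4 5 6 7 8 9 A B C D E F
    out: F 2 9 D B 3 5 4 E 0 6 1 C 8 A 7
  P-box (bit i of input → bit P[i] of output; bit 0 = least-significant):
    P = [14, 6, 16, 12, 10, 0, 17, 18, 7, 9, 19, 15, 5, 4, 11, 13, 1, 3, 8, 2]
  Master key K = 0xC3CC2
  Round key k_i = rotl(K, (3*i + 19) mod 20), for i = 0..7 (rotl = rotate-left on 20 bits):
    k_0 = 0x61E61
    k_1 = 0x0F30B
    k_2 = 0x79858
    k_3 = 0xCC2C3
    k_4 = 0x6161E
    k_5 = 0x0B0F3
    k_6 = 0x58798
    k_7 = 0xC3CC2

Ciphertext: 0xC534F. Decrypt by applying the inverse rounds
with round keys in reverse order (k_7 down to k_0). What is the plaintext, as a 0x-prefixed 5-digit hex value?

0x2664D

s_0 = ciphertext = 0xC534F
s_1 = InvRound(s_0, k_7) = 0x8C55B
s_2 = InvRound(s_1, k_6) = 0xB9FEF
s_3 = InvRound(s_2, k_5) = 0x88A67
s_4 = InvRound(s_3, k_4) = 0x1FC0E
s_5 = InvRound(s_4, k_3) = 0xECF48
s_6 = InvRound(s_5, k_2) = 0x71AB3
s_7 = InvRound(s_6, k_1) = 0xA02C6
s_8 = InvRound(s_7, k_0) = 0x2664D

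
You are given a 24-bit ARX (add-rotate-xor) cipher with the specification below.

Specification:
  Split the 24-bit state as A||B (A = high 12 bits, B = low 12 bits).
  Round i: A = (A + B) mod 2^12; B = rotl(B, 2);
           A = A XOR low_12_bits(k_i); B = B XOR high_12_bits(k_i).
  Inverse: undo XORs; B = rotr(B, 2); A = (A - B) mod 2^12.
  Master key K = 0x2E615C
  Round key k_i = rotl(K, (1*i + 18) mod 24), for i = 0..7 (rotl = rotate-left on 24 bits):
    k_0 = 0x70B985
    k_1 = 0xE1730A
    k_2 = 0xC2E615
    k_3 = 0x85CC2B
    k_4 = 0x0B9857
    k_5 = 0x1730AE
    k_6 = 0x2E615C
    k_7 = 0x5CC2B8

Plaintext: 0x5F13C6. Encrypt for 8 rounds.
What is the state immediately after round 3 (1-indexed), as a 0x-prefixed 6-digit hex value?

s_0 = plaintext = 0x5F13C6
s_1 = Round(s_0, k_0) = 0x032813
s_2 = Round(s_1, k_1) = 0xB4FE59
s_3 = Round(s_2, k_2) = 0xFBD549
s_4 = Round(s_3, k_3) = 0x92DD79
s_5 = Round(s_4, k_4) = 0xEF155E
s_6 = Round(s_5, k_5) = 0x4E140A
s_7 = Round(s_6, k_6) = 0x9B72CF
s_8 = Round(s_7, k_7) = 0xE3EEF0

0xFBD549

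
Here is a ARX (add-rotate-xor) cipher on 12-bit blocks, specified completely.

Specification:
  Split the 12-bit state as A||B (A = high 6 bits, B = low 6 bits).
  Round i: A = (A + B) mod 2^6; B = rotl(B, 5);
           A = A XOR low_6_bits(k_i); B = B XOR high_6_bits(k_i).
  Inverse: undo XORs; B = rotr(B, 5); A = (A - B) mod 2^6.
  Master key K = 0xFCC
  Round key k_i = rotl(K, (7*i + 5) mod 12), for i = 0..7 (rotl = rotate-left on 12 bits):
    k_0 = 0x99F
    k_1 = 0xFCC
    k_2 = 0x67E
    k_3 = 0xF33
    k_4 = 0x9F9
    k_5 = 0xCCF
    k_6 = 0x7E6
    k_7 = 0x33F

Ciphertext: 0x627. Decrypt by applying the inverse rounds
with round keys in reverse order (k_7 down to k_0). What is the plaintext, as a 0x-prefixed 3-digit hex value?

s_0 = ciphertext = 0x627
s_1 = InvRound(s_0, k_7) = 0x417
s_2 = InvRound(s_1, k_6) = 0x990
s_3 = InvRound(s_2, k_5) = 0x887
s_4 = InvRound(s_3, k_4) = 0x681
s_5 = InvRound(s_4, k_3) = 0xBBB
s_6 = InvRound(s_5, k_2) = 0x2C5
s_7 = InvRound(s_6, k_1) = 0x4B5
s_8 = InvRound(s_7, k_0) = 0x9E6

0x9E6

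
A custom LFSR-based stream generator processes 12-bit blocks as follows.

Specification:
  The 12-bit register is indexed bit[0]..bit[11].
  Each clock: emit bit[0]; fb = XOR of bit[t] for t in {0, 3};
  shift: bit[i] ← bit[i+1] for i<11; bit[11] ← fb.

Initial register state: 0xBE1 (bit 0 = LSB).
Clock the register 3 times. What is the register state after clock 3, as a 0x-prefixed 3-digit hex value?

reg_0 = 0xBE1
clock 1: out=1, reg = 0xDF0
clock 2: out=0, reg = 0x6F8
clock 3: out=0, reg = 0xB7C

0xB7C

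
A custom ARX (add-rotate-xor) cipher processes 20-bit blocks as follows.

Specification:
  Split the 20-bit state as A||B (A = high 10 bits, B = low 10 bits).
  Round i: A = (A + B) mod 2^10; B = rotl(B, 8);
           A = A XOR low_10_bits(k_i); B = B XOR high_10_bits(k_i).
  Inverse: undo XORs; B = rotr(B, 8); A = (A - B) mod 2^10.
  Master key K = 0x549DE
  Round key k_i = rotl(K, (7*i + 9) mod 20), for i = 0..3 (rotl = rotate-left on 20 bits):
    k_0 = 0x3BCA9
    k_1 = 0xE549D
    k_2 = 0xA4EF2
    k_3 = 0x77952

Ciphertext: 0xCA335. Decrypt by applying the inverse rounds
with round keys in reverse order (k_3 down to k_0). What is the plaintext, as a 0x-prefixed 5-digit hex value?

s_0 = ciphertext = 0xCA335
s_1 = InvRound(s_0, k_3) = 0xB33AE
s_2 = InvRound(s_1, k_2) = 0xD24F5
s_3 = InvRound(s_2, k_1) = 0x94583
s_4 = InvRound(s_3, k_0) = 0x51DB1

0x51DB1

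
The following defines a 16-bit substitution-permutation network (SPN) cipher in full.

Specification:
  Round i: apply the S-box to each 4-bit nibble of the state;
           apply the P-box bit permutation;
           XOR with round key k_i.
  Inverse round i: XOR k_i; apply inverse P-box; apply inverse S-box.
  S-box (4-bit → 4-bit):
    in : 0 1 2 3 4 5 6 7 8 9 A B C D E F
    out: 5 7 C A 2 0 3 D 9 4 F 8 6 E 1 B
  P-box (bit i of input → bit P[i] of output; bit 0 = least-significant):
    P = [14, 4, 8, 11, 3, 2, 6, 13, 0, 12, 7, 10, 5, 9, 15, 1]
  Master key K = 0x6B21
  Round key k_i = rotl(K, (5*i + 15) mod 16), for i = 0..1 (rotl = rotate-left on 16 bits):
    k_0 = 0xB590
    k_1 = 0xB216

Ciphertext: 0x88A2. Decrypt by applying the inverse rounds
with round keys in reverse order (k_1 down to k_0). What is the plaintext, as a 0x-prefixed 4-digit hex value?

s_0 = ciphertext = 0x88A2
s_1 = InvRound(s_0, k_1) = 0x6C33
s_2 = InvRound(s_1, k_0) = 0x7157

0x7157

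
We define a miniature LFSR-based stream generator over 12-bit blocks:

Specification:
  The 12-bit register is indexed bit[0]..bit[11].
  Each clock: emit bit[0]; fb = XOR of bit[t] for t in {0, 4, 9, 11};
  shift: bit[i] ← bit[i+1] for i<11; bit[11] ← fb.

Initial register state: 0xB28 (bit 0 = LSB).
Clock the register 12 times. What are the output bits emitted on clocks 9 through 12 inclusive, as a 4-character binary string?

1101

reg_0 = 0xB28
clock 1: out=0, reg = 0x594
clock 2: out=0, reg = 0xACA
clock 3: out=0, reg = 0x565
clock 4: out=1, reg = 0xAB2
clock 5: out=0, reg = 0xD59
clock 6: out=1, reg = 0xEAC
clock 7: out=0, reg = 0x756
clock 8: out=0, reg = 0x3AB
clock 9: out=1, reg = 0x1D5
clock 10: out=1, reg = 0x0EA
clock 11: out=0, reg = 0x075
clock 12: out=1, reg = 0x03A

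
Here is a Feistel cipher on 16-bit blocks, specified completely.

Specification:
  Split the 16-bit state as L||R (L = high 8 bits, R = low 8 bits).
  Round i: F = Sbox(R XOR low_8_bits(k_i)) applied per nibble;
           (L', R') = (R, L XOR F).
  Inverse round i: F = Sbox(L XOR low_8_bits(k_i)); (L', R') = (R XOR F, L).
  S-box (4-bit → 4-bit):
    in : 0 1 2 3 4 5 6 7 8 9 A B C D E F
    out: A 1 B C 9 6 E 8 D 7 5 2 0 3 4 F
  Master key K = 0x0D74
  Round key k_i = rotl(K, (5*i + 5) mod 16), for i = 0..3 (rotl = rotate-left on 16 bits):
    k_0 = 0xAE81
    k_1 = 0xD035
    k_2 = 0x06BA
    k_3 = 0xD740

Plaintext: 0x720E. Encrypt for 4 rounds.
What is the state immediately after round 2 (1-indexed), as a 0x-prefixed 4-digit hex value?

s_0 = plaintext = 0x720E
s_1 = Round(s_0, k_0) = 0x0EAD
s_2 = Round(s_1, k_1) = 0xAD73
s_3 = Round(s_2, k_2) = 0x73AA
s_4 = Round(s_3, k_3) = 0xAA36

0xAD73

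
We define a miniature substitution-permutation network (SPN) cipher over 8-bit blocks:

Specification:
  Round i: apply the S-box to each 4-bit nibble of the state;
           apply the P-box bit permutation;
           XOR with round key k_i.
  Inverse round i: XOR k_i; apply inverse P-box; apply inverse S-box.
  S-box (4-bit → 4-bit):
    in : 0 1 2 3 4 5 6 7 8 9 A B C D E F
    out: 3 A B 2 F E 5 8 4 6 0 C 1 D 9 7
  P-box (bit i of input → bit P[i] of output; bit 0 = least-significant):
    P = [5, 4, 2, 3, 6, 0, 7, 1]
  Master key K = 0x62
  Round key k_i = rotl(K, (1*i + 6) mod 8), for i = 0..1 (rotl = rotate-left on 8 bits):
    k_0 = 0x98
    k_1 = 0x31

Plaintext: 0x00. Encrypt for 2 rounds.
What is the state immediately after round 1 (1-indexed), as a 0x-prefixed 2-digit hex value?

s_0 = plaintext = 0x00
s_1 = Round(s_0, k_0) = 0xE9
s_2 = Round(s_1, k_1) = 0x67

0xE9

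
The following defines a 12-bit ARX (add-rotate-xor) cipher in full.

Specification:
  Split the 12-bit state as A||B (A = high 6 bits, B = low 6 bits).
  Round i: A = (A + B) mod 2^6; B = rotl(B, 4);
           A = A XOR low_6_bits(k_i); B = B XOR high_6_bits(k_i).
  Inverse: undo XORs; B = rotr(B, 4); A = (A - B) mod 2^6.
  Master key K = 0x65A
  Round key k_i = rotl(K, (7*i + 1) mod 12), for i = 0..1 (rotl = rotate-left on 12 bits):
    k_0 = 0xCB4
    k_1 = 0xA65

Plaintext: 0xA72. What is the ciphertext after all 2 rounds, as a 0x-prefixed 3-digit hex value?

s_0 = plaintext = 0xA72
s_1 = Round(s_0, k_0) = 0xBDE
s_2 = Round(s_1, k_1) = 0xA0E

0xA0E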